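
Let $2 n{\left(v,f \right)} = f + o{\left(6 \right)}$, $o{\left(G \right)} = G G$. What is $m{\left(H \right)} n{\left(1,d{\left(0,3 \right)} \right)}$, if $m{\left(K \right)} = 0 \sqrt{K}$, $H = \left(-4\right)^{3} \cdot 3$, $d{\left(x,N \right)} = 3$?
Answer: $0$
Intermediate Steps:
$o{\left(G \right)} = G^{2}$
$n{\left(v,f \right)} = 18 + \frac{f}{2}$ ($n{\left(v,f \right)} = \frac{f + 6^{2}}{2} = \frac{f + 36}{2} = \frac{36 + f}{2} = 18 + \frac{f}{2}$)
$H = -192$ ($H = \left(-64\right) 3 = -192$)
$m{\left(K \right)} = 0$
$m{\left(H \right)} n{\left(1,d{\left(0,3 \right)} \right)} = 0 \left(18 + \frac{1}{2} \cdot 3\right) = 0 \left(18 + \frac{3}{2}\right) = 0 \cdot \frac{39}{2} = 0$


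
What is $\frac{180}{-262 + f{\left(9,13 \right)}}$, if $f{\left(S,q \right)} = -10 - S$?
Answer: $- \frac{180}{281} \approx -0.64057$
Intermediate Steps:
$\frac{180}{-262 + f{\left(9,13 \right)}} = \frac{180}{-262 - 19} = \frac{180}{-281} = 180 \left(- \frac{1}{281}\right) = - \frac{180}{281}$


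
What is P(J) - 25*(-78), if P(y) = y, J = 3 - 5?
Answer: 1948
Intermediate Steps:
J = -2
P(J) - 25*(-78) = -2 - 25*(-78) = -2 + 1950 = 1948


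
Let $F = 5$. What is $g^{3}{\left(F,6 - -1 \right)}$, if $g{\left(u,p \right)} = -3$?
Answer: $-27$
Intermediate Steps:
$g^{3}{\left(F,6 - -1 \right)} = \left(-3\right)^{3} = -27$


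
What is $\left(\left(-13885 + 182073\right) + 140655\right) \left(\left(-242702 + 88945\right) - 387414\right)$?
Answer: $-167136875153$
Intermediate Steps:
$\left(\left(-13885 + 182073\right) + 140655\right) \left(\left(-242702 + 88945\right) - 387414\right) = \left(168188 + 140655\right) \left(-153757 - 387414\right) = 308843 \left(-541171\right) = -167136875153$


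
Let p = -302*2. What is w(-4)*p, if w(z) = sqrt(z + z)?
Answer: -1208*I*sqrt(2) ≈ -1708.4*I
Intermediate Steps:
p = -604
w(z) = sqrt(2)*sqrt(z) (w(z) = sqrt(2*z) = sqrt(2)*sqrt(z))
w(-4)*p = (sqrt(2)*sqrt(-4))*(-604) = (sqrt(2)*(2*I))*(-604) = (2*I*sqrt(2))*(-604) = -1208*I*sqrt(2)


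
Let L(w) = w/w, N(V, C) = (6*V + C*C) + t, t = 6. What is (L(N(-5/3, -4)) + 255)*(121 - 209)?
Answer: -22528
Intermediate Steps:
N(V, C) = 6 + C**2 + 6*V (N(V, C) = (6*V + C*C) + 6 = (6*V + C**2) + 6 = (C**2 + 6*V) + 6 = 6 + C**2 + 6*V)
L(w) = 1
(L(N(-5/3, -4)) + 255)*(121 - 209) = (1 + 255)*(121 - 209) = 256*(-88) = -22528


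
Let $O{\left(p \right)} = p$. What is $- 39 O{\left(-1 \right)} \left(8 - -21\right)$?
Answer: $1131$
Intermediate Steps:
$- 39 O{\left(-1 \right)} \left(8 - -21\right) = \left(-39\right) \left(-1\right) \left(8 - -21\right) = 39 \left(8 + 21\right) = 39 \cdot 29 = 1131$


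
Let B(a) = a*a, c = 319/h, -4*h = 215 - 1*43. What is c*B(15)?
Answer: -71775/43 ≈ -1669.2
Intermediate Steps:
h = -43 (h = -(215 - 1*43)/4 = -(215 - 43)/4 = -¼*172 = -43)
c = -319/43 (c = 319/(-43) = 319*(-1/43) = -319/43 ≈ -7.4186)
B(a) = a²
c*B(15) = -319/43*15² = -319/43*225 = -71775/43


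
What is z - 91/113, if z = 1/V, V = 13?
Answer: -1070/1469 ≈ -0.72839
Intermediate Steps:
z = 1/13 ≈ 0.076923
z - 91/113 = 1/13 - 91/113 = -1070/1469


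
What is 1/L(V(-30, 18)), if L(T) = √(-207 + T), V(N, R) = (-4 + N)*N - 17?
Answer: √199/398 ≈ 0.035444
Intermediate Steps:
V(N, R) = -17 + N*(-4 + N) (V(N, R) = N*(-4 + N) - 17 = -17 + N*(-4 + N))
1/L(V(-30, 18)) = 1/(√(-207 + (-17 + (-30)² - 4*(-30)))) = 1/(√(-207 + (-17 + 900 + 120))) = 1/(√(-207 + 1003)) = 1/(√796) = 1/(2*√199) = √199/398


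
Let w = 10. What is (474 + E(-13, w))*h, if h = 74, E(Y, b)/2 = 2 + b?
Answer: 36852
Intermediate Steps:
E(Y, b) = 4 + 2*b (E(Y, b) = 2*(2 + b) = 4 + 2*b)
(474 + E(-13, w))*h = (474 + (4 + 2*10))*74 = (474 + (4 + 20))*74 = (474 + 24)*74 = 498*74 = 36852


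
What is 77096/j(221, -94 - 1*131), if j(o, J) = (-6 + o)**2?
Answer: 77096/46225 ≈ 1.6678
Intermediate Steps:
77096/j(221, -94 - 1*131) = 77096/((-6 + 221)**2) = 77096/(215**2) = 77096/46225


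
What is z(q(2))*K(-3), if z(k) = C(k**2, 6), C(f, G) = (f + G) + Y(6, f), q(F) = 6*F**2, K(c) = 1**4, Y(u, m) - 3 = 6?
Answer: 591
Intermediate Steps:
Y(u, m) = 9 (Y(u, m) = 3 + 6 = 9)
K(c) = 1
C(f, G) = 9 + G + f (C(f, G) = (f + G) + 9 = (G + f) + 9 = 9 + G + f)
z(k) = 15 + k**2 (z(k) = 9 + 6 + k**2 = 15 + k**2)
z(q(2))*K(-3) = (15 + (6*2**2)**2)*1 = (15 + (6*4)**2)*1 = (15 + 24**2)*1 = (15 + 576)*1 = 591*1 = 591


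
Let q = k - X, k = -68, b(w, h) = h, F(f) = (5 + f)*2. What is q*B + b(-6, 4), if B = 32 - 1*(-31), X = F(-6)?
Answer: -4154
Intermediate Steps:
F(f) = 10 + 2*f
X = -2 (X = 10 + 2*(-6) = 10 - 12 = -2)
B = 63 (B = 32 + 31 = 63)
q = -66 (q = -68 - 1*(-2) = -68 + 2 = -66)
q*B + b(-6, 4) = -66*63 + 4 = -4158 + 4 = -4154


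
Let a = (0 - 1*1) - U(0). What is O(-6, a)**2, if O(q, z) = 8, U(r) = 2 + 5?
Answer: 64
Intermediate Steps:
U(r) = 7
a = -8 (a = (0 - 1*1) - 1*7 = (0 - 1) - 7 = -1 - 7 = -8)
O(-6, a)**2 = 8**2 = 64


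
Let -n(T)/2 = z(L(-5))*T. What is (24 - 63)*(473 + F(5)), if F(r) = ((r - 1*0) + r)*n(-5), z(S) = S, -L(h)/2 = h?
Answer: -57447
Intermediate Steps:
L(h) = -2*h
n(T) = -20*T (n(T) = -2*(-2*(-5))*T = -20*T)
F(r) = 200*r (F(r) = ((r - 1*0) + r)*(-20*(-5)) = ((r + 0) + r)*100 = (r + r)*100 = (2*r)*100 = 200*r)
(24 - 63)*(473 + F(5)) = (24 - 63)*(473 + 200*5) = -39*(473 + 1000) = -39*1473 = -57447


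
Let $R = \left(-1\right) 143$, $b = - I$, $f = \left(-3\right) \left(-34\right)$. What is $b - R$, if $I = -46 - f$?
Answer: $291$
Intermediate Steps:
$f = 102$
$I = -148$ ($I = -46 - 102 = -148$)
$b = 148$ ($b = \left(-1\right) \left(-148\right) = 148$)
$R = -143$
$b - R = 148 - -143 = 148 + 143 = 291$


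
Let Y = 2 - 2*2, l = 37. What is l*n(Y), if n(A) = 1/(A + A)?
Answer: -37/4 ≈ -9.2500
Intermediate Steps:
Y = -2 (Y = 2 - 4 = -2)
n(A) = 1/(2*A)
l*n(Y) = 37*((1/2)/(-2)) = 37*((1/2)*(-1/2)) = 37*(-1/4) = -37/4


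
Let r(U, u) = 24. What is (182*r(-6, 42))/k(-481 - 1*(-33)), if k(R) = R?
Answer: -39/4 ≈ -9.7500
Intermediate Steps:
(182*r(-6, 42))/k(-481 - 1*(-33)) = (182*24)/(-481 - 1*(-33)) = 4368/(-481 + 33) = 4368/(-448) = 4368*(-1/448) = -39/4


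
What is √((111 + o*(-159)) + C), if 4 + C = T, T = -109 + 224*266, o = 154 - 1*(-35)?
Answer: √29531 ≈ 171.85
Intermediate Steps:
o = 189 (o = 154 + 35 = 189)
T = 59475 (T = -109 + 59584 = 59475)
C = 59471 (C = -4 + 59475 = 59471)
√((111 + o*(-159)) + C) = √((111 + 189*(-159)) + 59471) = √((111 - 30051) + 59471) = √(-29940 + 59471) = √29531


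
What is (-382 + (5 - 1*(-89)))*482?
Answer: -138816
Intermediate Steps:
(-382 + (5 - 1*(-89)))*482 = (-382 + (5 + 89))*482 = (-382 + 94)*482 = -288*482 = -138816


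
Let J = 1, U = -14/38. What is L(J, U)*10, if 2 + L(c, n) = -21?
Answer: -230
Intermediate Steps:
U = -7/19 (U = -14*1/38 = -7/19 ≈ -0.36842)
L(c, n) = -23 (L(c, n) = -2 - 21 = -23)
L(J, U)*10 = -23*10 = -230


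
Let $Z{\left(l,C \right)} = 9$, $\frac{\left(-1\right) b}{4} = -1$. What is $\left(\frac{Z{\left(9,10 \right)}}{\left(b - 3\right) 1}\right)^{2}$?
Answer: $81$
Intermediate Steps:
$b = 4$ ($b = \left(-4\right) \left(-1\right) = 4$)
$\left(\frac{Z{\left(9,10 \right)}}{\left(b - 3\right) 1}\right)^{2} = \left(\frac{9}{\left(4 - 3\right) 1}\right)^{2} = \left(\frac{9}{1 \cdot 1}\right)^{2} = \left(\frac{9}{1}\right)^{2} = \left(9 \cdot 1\right)^{2} = 9^{2} = 81$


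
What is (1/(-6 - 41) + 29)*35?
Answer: 47670/47 ≈ 1014.3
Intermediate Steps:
(1/(-6 - 41) + 29)*35 = (1/(-47) + 29)*35 = (-1/47 + 29)*35 = (1362/47)*35 = 47670/47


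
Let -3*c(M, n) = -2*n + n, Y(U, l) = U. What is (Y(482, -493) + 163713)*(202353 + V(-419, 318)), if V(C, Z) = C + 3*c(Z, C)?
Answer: 33087755425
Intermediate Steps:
c(M, n) = n/3 (c(M, n) = -(-2*n + n)/3 = -(-1)*n/3 = n/3)
V(C, Z) = 2*C (V(C, Z) = C + 3*(C/3) = C + C = 2*C)
(Y(482, -493) + 163713)*(202353 + V(-419, 318)) = (482 + 163713)*(202353 + 2*(-419)) = 164195*(202353 - 838) = 164195*201515 = 33087755425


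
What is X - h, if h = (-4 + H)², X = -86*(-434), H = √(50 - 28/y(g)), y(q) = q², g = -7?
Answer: 260810/7 + 8*√2422/7 ≈ 37315.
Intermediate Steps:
H = √2422/7 (H = √(50 - 28/((-7)²)) = √(50 - 28/49) = √(50 - 28*1/49) = √(50 - 4/7) = √(346/7) = √2422/7 ≈ 7.0305)
X = 37324
h = (-4 + √2422/7)² ≈ 9.1842
X - h = 37324 - (28 - √2422)²/49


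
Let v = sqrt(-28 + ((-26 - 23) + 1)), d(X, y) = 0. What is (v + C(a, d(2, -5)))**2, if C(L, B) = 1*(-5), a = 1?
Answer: (5 - 2*I*sqrt(19))**2 ≈ -51.0 - 87.178*I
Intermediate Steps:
C(L, B) = -5
v = 2*I*sqrt(19) (v = sqrt(-28 + (-49 + 1)) = sqrt(-28 - 48) = sqrt(-76) = 2*I*sqrt(19) ≈ 8.7178*I)
(v + C(a, d(2, -5)))**2 = (2*I*sqrt(19) - 5)**2 = (-5 + 2*I*sqrt(19))**2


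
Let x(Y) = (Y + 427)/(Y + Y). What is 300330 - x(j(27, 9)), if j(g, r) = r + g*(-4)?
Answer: 29732834/99 ≈ 3.0033e+5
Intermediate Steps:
j(g, r) = r - 4*g
x(Y) = (427 + Y)/(2*Y) (x(Y) = (427 + Y)/((2*Y)) = (427 + Y)*(1/(2*Y)) = (427 + Y)/(2*Y))
300330 - x(j(27, 9)) = 300330 - (427 + (9 - 4*27))/(2*(9 - 4*27)) = 300330 - (427 + (9 - 108))/(2*(9 - 108)) = 300330 - (427 - 99)/(2*(-99)) = 300330 - (-1)*328/(2*99) = 300330 - 1*(-164/99) = 300330 + 164/99 = 29732834/99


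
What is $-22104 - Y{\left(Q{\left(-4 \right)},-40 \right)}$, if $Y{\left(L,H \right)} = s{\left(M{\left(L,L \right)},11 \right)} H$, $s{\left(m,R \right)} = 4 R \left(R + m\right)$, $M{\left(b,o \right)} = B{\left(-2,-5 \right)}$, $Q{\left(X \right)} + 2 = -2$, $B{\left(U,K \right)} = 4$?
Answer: $4296$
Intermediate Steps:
$Q{\left(X \right)} = -4$ ($Q{\left(X \right)} = -2 - 2 = -4$)
$M{\left(b,o \right)} = 4$
$s{\left(m,R \right)} = 4 R \left(R + m\right)$
$Y{\left(L,H \right)} = 660 H$ ($Y{\left(L,H \right)} = 4 \cdot 11 \left(11 + 4\right) H = 4 \cdot 11 \cdot 15 H = 660 H$)
$-22104 - Y{\left(Q{\left(-4 \right)},-40 \right)} = -22104 - 660 \left(-40\right) = -22104 - -26400 = -22104 + 26400 = 4296$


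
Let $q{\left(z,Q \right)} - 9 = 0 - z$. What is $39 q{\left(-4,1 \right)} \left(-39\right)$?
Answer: $-19773$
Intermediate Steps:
$q{\left(z,Q \right)} = 9 - z$ ($q{\left(z,Q \right)} = 9 + \left(0 - z\right) = 9 - z$)
$39 q{\left(-4,1 \right)} \left(-39\right) = 39 \left(9 - -4\right) \left(-39\right) = 39 \left(9 + 4\right) \left(-39\right) = 39 \cdot 13 \left(-39\right) = 507 \left(-39\right) = -19773$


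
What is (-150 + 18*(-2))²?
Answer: 34596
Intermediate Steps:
(-150 + 18*(-2))² = (-150 - 36)² = (-186)² = 34596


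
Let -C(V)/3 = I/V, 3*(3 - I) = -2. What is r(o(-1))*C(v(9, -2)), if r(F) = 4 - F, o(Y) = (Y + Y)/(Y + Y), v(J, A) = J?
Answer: -11/3 ≈ -3.6667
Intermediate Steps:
I = 11/3 (I = 3 - 1/3*(-2) = 3 + 2/3 = 11/3 ≈ 3.6667)
o(Y) = 1 (o(Y) = (2*Y)/((2*Y)) = (2*Y)*(1/(2*Y)) = 1)
C(V) = -11/V
r(o(-1))*C(v(9, -2)) = (4 - 1*1)*(-11/9) = (4 - 1)*(-11*1/9) = 3*(-11/9) = -11/3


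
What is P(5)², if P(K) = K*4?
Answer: 400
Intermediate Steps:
P(K) = 4*K
P(5)² = (4*5)² = 20² = 400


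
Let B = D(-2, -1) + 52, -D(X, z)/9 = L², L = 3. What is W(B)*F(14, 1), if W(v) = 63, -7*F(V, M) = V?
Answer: -126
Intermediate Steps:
D(X, z) = -81 (D(X, z) = -9*3² = -9*9 = -81)
F(V, M) = -V/7
B = -29 (B = -81 + 52 = -29)
W(B)*F(14, 1) = 63*(-⅐*14) = 63*(-2) = -126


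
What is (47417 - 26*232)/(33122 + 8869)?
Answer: 13795/13997 ≈ 0.98557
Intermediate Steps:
(47417 - 26*232)/(33122 + 8869) = (47417 - 6032)/41991 = 41385*(1/41991) = 13795/13997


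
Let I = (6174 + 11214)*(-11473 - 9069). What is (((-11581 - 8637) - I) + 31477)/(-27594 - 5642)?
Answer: -357195555/33236 ≈ -10747.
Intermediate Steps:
I = -357184296 (I = 17388*(-20542) = -357184296)
(((-11581 - 8637) - I) + 31477)/(-27594 - 5642) = (((-11581 - 8637) - 1*(-357184296)) + 31477)/(-27594 - 5642) = ((-20218 + 357184296) + 31477)/(-33236) = (357164078 + 31477)*(-1/33236) = 357195555*(-1/33236) = -357195555/33236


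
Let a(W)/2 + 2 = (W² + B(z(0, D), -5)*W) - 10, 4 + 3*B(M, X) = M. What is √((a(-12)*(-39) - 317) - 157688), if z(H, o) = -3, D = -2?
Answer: I*√170485 ≈ 412.9*I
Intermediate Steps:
B(M, X) = -4/3 + M/3
a(W) = -24 + 2*W² - 14*W/3 (a(W) = -4 + 2*((W² + (-4/3 + (⅓)*(-3))*W) - 10) = -4 + 2*((W² + (-4/3 - 1)*W) - 10) = -4 + 2*((W² - 7*W/3) - 10) = -4 + 2*(-10 + W² - 7*W/3) = -4 + (-20 + 2*W² - 14*W/3) = -24 + 2*W² - 14*W/3)
√((a(-12)*(-39) - 317) - 157688) = √(((-24 + 2*(-12)² - 14/3*(-12))*(-39) - 317) - 157688) = √(((-24 + 2*144 + 56)*(-39) - 317) - 157688) = √(((-24 + 288 + 56)*(-39) - 317) - 157688) = √((320*(-39) - 317) - 157688) = √((-12480 - 317) - 157688) = √(-12797 - 157688) = √(-170485) = I*√170485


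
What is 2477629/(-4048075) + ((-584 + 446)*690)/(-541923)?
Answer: -319075479689/731248316075 ≈ -0.43634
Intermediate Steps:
2477629/(-4048075) + ((-584 + 446)*690)/(-541923) = 2477629*(-1/4048075) - 138*690*(-1/541923) = -2477629/4048075 - 95220*(-1/541923) = -2477629/4048075 + 31740/180641 = -319075479689/731248316075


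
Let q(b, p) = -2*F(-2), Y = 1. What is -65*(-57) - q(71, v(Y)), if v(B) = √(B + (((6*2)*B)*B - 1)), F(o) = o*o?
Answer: 3713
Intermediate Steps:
F(o) = o²
v(B) = √(-1 + B + 12*B²) (v(B) = √(B + ((12*B)*B - 1)) = √(B + (12*B² - 1)) = √(B + (-1 + 12*B²)) = √(-1 + B + 12*B²))
q(b, p) = -8 (q(b, p) = -2*(-2)² = -2*4 = -8)
-65*(-57) - q(71, v(Y)) = -65*(-57) - 1*(-8) = 3705 + 8 = 3713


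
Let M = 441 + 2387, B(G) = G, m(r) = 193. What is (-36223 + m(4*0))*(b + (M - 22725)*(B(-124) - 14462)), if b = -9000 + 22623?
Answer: -10457032477950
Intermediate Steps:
M = 2828
b = 13623
(-36223 + m(4*0))*(b + (M - 22725)*(B(-124) - 14462)) = (-36223 + 193)*(13623 + (2828 - 22725)*(-124 - 14462)) = -36030*(13623 - 19897*(-14586)) = -36030*(13623 + 290217642) = -36030*290231265 = -10457032477950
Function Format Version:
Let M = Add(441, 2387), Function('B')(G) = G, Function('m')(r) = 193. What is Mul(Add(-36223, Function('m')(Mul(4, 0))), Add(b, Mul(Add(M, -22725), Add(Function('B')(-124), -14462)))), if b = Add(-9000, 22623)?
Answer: -10457032477950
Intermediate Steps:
M = 2828
b = 13623
Mul(Add(-36223, Function('m')(Mul(4, 0))), Add(b, Mul(Add(M, -22725), Add(Function('B')(-124), -14462)))) = Mul(Add(-36223, 193), Add(13623, Mul(Add(2828, -22725), Add(-124, -14462)))) = Mul(-36030, Add(13623, Mul(-19897, -14586))) = Mul(-36030, Add(13623, 290217642)) = Mul(-36030, 290231265) = -10457032477950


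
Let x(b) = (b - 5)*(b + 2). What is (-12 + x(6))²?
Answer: 16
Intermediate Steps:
x(b) = (-5 + b)*(2 + b)
(-12 + x(6))² = (-12 + (-10 + 6² - 3*6))² = (-12 + (-10 + 36 - 18))² = (-12 + 8)² = (-4)² = 16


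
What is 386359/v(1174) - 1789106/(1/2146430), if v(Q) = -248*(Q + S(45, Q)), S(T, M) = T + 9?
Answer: -1169507064431325879/304544 ≈ -3.8402e+12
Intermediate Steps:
S(T, M) = 9 + T
v(Q) = -13392 - 248*Q (v(Q) = -248*(Q + (9 + 45)) = -248*(Q + 54) = -248*(54 + Q) = -13392 - 248*Q)
386359/v(1174) - 1789106/(1/2146430) = 386359/(-13392 - 248*1174) - 1789106/(1/2146430) = 386359/(-13392 - 291152) - 1789106/1/2146430 = 386359/(-304544) - 1789106*2146430 = 386359*(-1/304544) - 3840190791580 = -386359/304544 - 3840190791580 = -1169507064431325879/304544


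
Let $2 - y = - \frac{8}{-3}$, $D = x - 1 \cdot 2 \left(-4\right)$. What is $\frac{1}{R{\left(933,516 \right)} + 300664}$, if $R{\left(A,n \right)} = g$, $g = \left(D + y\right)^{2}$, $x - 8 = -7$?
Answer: $\frac{9}{2706601} \approx 3.3252 \cdot 10^{-6}$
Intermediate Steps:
$x = 1$ ($x = 8 - 7 = 1$)
$D = 9$ ($D = 1 - 1 \cdot 2 \left(-4\right) = 1 - 2 \left(-4\right) = 1 - -8 = 1 + 8 = 9$)
$y = - \frac{2}{3}$ ($y = 2 - - \frac{8}{-3} = 2 - \left(-8\right) \left(- \frac{1}{3}\right) = 2 - \frac{8}{3} = - \frac{2}{3} \approx -0.66667$)
$g = \frac{625}{9}$ ($g = \left(9 - \frac{2}{3}\right)^{2} = \left(\frac{25}{3}\right)^{2} = \frac{625}{9} \approx 69.444$)
$R{\left(A,n \right)} = \frac{625}{9}$
$\frac{1}{R{\left(933,516 \right)} + 300664} = \frac{1}{\frac{625}{9} + 300664} = \frac{1}{\frac{2706601}{9}} = \frac{9}{2706601}$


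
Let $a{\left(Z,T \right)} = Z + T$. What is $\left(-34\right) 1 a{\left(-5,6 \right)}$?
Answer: $-34$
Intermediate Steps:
$a{\left(Z,T \right)} = T + Z$
$\left(-34\right) 1 a{\left(-5,6 \right)} = \left(-34\right) 1 \left(6 - 5\right) = \left(-34\right) 1 = -34$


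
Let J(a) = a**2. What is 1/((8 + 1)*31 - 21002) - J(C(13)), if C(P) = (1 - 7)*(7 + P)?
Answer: -298411201/20723 ≈ -14400.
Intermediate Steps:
C(P) = -42 - 6*P (C(P) = -6*(7 + P) = -42 - 6*P)
1/((8 + 1)*31 - 21002) - J(C(13)) = 1/((8 + 1)*31 - 21002) - (-42 - 6*13)**2 = 1/(9*31 - 21002) - (-42 - 78)**2 = 1/(279 - 21002) - 1*(-120)**2 = 1/(-20723) - 1*14400 = -1/20723 - 14400 = -298411201/20723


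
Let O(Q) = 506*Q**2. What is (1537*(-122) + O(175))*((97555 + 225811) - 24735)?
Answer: 4571663140416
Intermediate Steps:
(1537*(-122) + O(175))*((97555 + 225811) - 24735) = (1537*(-122) + 506*175**2)*((97555 + 225811) - 24735) = (-187514 + 506*30625)*(323366 - 24735) = (-187514 + 15496250)*298631 = 15308736*298631 = 4571663140416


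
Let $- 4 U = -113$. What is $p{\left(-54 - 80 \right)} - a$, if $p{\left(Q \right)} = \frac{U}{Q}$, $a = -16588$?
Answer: $\frac{8891055}{536} \approx 16588.0$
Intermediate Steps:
$U = \frac{113}{4}$ ($U = \left(- \frac{1}{4}\right) \left(-113\right) = \frac{113}{4} \approx 28.25$)
$p{\left(Q \right)} = \frac{113}{4 Q}$
$p{\left(-54 - 80 \right)} - a = \frac{113}{4 \left(-54 - 80\right)} - -16588 = \frac{113}{4 \left(-134\right)} + 16588 = \frac{113}{4} \left(- \frac{1}{134}\right) + 16588 = - \frac{113}{536} + 16588 = \frac{8891055}{536}$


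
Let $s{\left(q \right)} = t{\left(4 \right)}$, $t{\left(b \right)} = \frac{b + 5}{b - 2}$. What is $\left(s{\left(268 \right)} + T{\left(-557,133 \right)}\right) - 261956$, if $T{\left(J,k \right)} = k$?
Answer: $- \frac{523637}{2} \approx -2.6182 \cdot 10^{5}$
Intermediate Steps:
$t{\left(b \right)} = \frac{5 + b}{-2 + b}$
$s{\left(q \right)} = \frac{9}{2}$ ($s{\left(q \right)} = \frac{5 + 4}{-2 + 4} = \frac{1}{2} \cdot 9 = \frac{9}{2}$)
$\left(s{\left(268 \right)} + T{\left(-557,133 \right)}\right) - 261956 = \left(\frac{9}{2} + 133\right) - 261956 = \frac{275}{2} - 261956 = - \frac{523637}{2}$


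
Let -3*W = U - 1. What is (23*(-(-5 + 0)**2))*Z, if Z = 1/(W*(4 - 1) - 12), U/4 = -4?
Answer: -115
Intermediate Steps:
U = -16 (U = 4*(-4) = -16)
W = 17/3 (W = -(-16 - 1)/3 = -1/3*(-17) = 17/3 ≈ 5.6667)
Z = 1/5 (Z = 1/(17*(4 - 1)/3 - 12) = 1/((17/3)*3 - 12) = 1/(17 - 12) = 1/5 ≈ 0.20000)
(23*(-(-5 + 0)**2))*Z = (23*(-(-5 + 0)**2))*(1/5) = (23*(-1*(-5)**2))*(1/5) = (23*(-1*25))*(1/5) = (23*(-25))*(1/5) = -575*1/5 = -115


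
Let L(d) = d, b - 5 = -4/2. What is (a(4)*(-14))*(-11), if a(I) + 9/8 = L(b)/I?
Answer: -231/4 ≈ -57.750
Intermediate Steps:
b = 3 (b = 5 - 4/2 = 5 - 4*½ = 5 - 2 = 3)
a(I) = -9/8 + 3/I
(a(4)*(-14))*(-11) = ((-9/8 + 3/4)*(-14))*(-11) = ((-9/8 + 3*(¼))*(-14))*(-11) = ((-9/8 + ¾)*(-14))*(-11) = -3/8*(-14)*(-11) = (21/4)*(-11) = -231/4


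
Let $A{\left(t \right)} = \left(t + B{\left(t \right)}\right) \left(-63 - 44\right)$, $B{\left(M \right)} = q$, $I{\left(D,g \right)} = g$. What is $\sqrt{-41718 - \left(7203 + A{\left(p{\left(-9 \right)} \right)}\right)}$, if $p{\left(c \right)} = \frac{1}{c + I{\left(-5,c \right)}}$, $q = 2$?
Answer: $\frac{i \sqrt{1753666}}{6} \approx 220.71 i$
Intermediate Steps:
$B{\left(M \right)} = 2$
$p{\left(c \right)} = \frac{1}{2 c}$ ($p{\left(c \right)} = \frac{1}{c + c} = \frac{1}{2 c}$)
$A{\left(t \right)} = -214 - 107 t$ ($A{\left(t \right)} = \left(t + 2\right) \left(-63 - 44\right) = \left(2 + t\right) \left(-107\right) = -214 - 107 t$)
$\sqrt{-41718 - \left(7203 + A{\left(p{\left(-9 \right)} \right)}\right)} = \sqrt{-41718 - \left(6989 - \frac{107}{2 \left(-9\right)}\right)} = \sqrt{-41718 - \left(6989 - \frac{107}{2} \left(- \frac{1}{9}\right)\right)} = \sqrt{-41718 - \left(6989 + \frac{107}{18}\right)} = \sqrt{-41718 - \frac{125909}{18}} = \sqrt{- \frac{876833}{18}} = \frac{i \sqrt{1753666}}{6}$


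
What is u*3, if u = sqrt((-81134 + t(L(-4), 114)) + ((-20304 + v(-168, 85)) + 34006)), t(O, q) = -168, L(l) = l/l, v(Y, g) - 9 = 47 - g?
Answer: 3*I*sqrt(67629) ≈ 780.17*I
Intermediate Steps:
v(Y, g) = 56 - g (v(Y, g) = 9 + (47 - g) = 56 - g)
L(l) = 1
u = I*sqrt(67629) (u = sqrt((-81134 - 168) + ((-20304 + (56 - 1*85)) + 34006)) = sqrt(-81302 + ((-20304 + (56 - 85)) + 34006)) = sqrt(-81302 + ((-20304 - 29) + 34006)) = sqrt(-81302 + (-20333 + 34006)) = sqrt(-81302 + 13673) = sqrt(-67629) = I*sqrt(67629) ≈ 260.06*I)
u*3 = (I*sqrt(67629))*3 = 3*I*sqrt(67629)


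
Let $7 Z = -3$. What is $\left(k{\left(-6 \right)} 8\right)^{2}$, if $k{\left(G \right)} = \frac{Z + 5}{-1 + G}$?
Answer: $\frac{65536}{2401} \approx 27.295$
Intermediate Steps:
$Z = - \frac{3}{7}$ ($Z = \frac{1}{7} \left(-3\right) = - \frac{3}{7} \approx -0.42857$)
$k{\left(G \right)} = \frac{32}{7 \left(-1 + G\right)}$ ($k{\left(G \right)} = \frac{- \frac{3}{7} + 5}{-1 + G} = \frac{32}{7 \left(-1 + G\right)}$)
$\left(k{\left(-6 \right)} 8\right)^{2} = \left(\frac{32}{7 \left(-1 - 6\right)} 8\right)^{2} = \left(\frac{32}{7 \left(-7\right)} 8\right)^{2} = \left(\frac{32}{7} \left(- \frac{1}{7}\right) 8\right)^{2} = \left(\left(- \frac{32}{49}\right) 8\right)^{2} = \left(- \frac{256}{49}\right)^{2} = \frac{65536}{2401}$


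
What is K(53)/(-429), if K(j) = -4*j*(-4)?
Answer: -848/429 ≈ -1.9767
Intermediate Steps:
K(j) = 16*j
K(53)/(-429) = (16*53)/(-429) = 848*(-1/429) = -848/429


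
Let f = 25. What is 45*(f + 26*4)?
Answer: 5805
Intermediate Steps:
45*(f + 26*4) = 45*(25 + 26*4) = 45*(25 + 104) = 45*129 = 5805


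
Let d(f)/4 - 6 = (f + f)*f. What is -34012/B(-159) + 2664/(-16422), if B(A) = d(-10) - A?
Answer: -93527296/2690471 ≈ -34.762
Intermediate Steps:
d(f) = 24 + 8*f**2 (d(f) = 24 + 4*((f + f)*f) = 24 + 4*((2*f)*f) = 24 + 4*(2*f**2) = 24 + 8*f**2)
B(A) = 824 - A (B(A) = (24 + 8*(-10)**2) - A = (24 + 8*100) - A = (24 + 800) - A = 824 - A)
-34012/B(-159) + 2664/(-16422) = -34012/(824 - 1*(-159)) + 2664/(-16422) = -34012/(824 + 159) + 2664*(-1/16422) = -34012/983 - 444/2737 = -93527296/2690471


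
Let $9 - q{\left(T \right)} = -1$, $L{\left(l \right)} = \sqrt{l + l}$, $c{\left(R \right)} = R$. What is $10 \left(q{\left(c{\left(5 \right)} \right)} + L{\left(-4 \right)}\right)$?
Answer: $100 + 20 i \sqrt{2} \approx 100.0 + 28.284 i$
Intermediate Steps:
$L{\left(l \right)} = \sqrt{2} \sqrt{l}$ ($L{\left(l \right)} = \sqrt{2 l} = \sqrt{2} \sqrt{l}$)
$q{\left(T \right)} = 10$ ($q{\left(T \right)} = 9 - -1 = 9 + 1 = 10$)
$10 \left(q{\left(c{\left(5 \right)} \right)} + L{\left(-4 \right)}\right) = 10 \left(10 + \sqrt{2} \sqrt{-4}\right) = 10 \left(10 + \sqrt{2} \cdot 2 i\right) = 10 \left(10 + 2 i \sqrt{2}\right) = 100 + 20 i \sqrt{2}$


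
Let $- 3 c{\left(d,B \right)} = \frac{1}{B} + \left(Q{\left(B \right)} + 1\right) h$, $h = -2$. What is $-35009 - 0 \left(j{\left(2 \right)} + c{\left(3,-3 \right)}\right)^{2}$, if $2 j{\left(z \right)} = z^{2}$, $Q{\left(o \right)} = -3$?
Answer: $-35009$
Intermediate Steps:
$j{\left(z \right)} = \frac{z^{2}}{2}$
$c{\left(d,B \right)} = - \frac{4}{3} - \frac{1}{3 B}$ ($c{\left(d,B \right)} = - \frac{\frac{1}{B} + \left(-3 + 1\right) \left(-2\right)}{3} = - \frac{\frac{1}{B} - -4}{3} = - \frac{\frac{1}{B} + 4}{3} = - \frac{4 + \frac{1}{B}}{3} = - \frac{4}{3} - \frac{1}{3 B}$)
$-35009 - 0 \left(j{\left(2 \right)} + c{\left(3,-3 \right)}\right)^{2} = -35009 - 0 \left(\frac{2^{2}}{2} + \frac{-1 - -12}{3 \left(-3\right)}\right)^{2} = -35009 - 0 \left(\frac{1}{2} \cdot 4 + \frac{1}{3} \left(- \frac{1}{3}\right) \left(-1 + 12\right)\right)^{2} = -35009 - 0 \left(2 + \frac{1}{3} \left(- \frac{1}{3}\right) 11\right)^{2} = -35009 - 0 \left(2 - \frac{11}{9}\right)^{2} = -35009 - 0 \left(\frac{7}{9}\right)^{2} = -35009 - 0 \cdot \frac{49}{81} = -35009 - 0 = -35009 + 0 = -35009$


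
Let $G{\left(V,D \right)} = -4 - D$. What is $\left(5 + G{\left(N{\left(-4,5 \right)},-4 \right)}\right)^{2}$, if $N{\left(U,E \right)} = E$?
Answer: $25$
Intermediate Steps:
$\left(5 + G{\left(N{\left(-4,5 \right)},-4 \right)}\right)^{2} = \left(5 - 0\right)^{2} = \left(5 + \left(-4 + 4\right)\right)^{2} = \left(5 + 0\right)^{2} = 5^{2} = 25$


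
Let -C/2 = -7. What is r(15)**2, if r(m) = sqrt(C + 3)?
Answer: 17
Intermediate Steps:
C = 14 (C = -2*(-7) = 14)
r(m) = sqrt(17) (r(m) = sqrt(14 + 3) = sqrt(17))
r(15)**2 = (sqrt(17))**2 = 17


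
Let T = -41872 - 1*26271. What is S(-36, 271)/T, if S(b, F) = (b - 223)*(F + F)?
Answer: 140378/68143 ≈ 2.0601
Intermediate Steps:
T = -68143 (T = -41872 - 26271 = -68143)
S(b, F) = 2*F*(-223 + b) (S(b, F) = (-223 + b)*(2*F) = 2*F*(-223 + b))
S(-36, 271)/T = (2*271*(-223 - 36))/(-68143) = (2*271*(-259))*(-1/68143) = -140378*(-1/68143) = 140378/68143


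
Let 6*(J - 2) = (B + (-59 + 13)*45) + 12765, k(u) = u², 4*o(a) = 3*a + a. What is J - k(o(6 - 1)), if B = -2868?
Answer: 2563/2 ≈ 1281.5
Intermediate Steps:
o(a) = a (o(a) = (3*a + a)/4 = (4*a)/4 = a)
J = 2613/2 (J = 2 + ((-2868 + (-59 + 13)*45) + 12765)/6 = 2 + ((-2868 - 46*45) + 12765)/6 = 2 + ((-2868 - 2070) + 12765)/6 = 2 + (-4938 + 12765)/6 = 2 + (⅙)*7827 = 2 + 2609/2 = 2613/2 ≈ 1306.5)
J - k(o(6 - 1)) = 2613/2 - (6 - 1)² = 2613/2 - 1*5² = 2613/2 - 1*25 = 2613/2 - 25 = 2563/2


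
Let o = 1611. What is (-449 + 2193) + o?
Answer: 3355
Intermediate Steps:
(-449 + 2193) + o = (-449 + 2193) + 1611 = 1744 + 1611 = 3355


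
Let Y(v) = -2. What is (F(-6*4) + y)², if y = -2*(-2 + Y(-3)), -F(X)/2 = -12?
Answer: 1024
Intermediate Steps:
F(X) = 24 (F(X) = -2*(-12) = 24)
y = 8 (y = -2*(-2 - 2) = -2*(-4) = 8)
(F(-6*4) + y)² = (24 + 8)² = 32² = 1024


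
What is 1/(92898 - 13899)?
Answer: 1/78999 ≈ 1.2658e-5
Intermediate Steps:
1/(92898 - 13899) = 1/78999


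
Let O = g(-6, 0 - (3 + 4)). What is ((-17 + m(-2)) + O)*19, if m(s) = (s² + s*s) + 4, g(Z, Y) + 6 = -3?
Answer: -266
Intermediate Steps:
g(Z, Y) = -9 (g(Z, Y) = -6 - 3 = -9)
m(s) = 4 + 2*s² (m(s) = (s² + s²) + 4 = 2*s² + 4 = 4 + 2*s²)
O = -9
((-17 + m(-2)) + O)*19 = ((-17 + (4 + 2*(-2)²)) - 9)*19 = ((-17 + (4 + 2*4)) - 9)*19 = ((-17 + (4 + 8)) - 9)*19 = ((-17 + 12) - 9)*19 = (-5 - 9)*19 = -14*19 = -266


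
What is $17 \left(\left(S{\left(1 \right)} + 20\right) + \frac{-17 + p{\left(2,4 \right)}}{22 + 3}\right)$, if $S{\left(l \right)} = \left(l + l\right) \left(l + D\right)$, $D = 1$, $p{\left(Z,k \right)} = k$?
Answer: $\frac{9979}{25} \approx 399.16$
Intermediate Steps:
$S{\left(l \right)} = 2 l \left(1 + l\right)$ ($S{\left(l \right)} = \left(l + l\right) \left(l + 1\right) = 2 l \left(1 + l\right)$)
$17 \left(\left(S{\left(1 \right)} + 20\right) + \frac{-17 + p{\left(2,4 \right)}}{22 + 3}\right) = 17 \left(\left(2 \cdot 1 \left(1 + 1\right) + 20\right) + \frac{-17 + 4}{22 + 3}\right) = 17 \left(\left(2 \cdot 1 \cdot 2 + 20\right) - \frac{13}{25}\right) = 17 \left(\left(4 + 20\right) - \frac{13}{25}\right) = 17 \left(24 - \frac{13}{25}\right) = 17 \cdot \frac{587}{25} = \frac{9979}{25}$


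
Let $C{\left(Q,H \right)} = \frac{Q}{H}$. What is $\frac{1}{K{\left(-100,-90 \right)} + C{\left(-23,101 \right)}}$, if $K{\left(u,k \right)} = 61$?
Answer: $\frac{101}{6138} \approx 0.016455$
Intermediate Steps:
$\frac{1}{K{\left(-100,-90 \right)} + C{\left(-23,101 \right)}} = \frac{1}{61 - \frac{23}{101}} = \frac{1}{\frac{6138}{101}} = \frac{101}{6138}$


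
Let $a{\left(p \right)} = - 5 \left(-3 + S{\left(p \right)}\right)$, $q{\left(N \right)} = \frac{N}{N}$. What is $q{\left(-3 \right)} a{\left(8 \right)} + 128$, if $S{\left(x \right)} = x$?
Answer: $103$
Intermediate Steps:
$q{\left(N \right)} = 1$
$a{\left(p \right)} = 15 - 5 p$ ($a{\left(p \right)} = - 5 \left(-3 + p\right) = 15 - 5 p$)
$q{\left(-3 \right)} a{\left(8 \right)} + 128 = 1 \left(15 - 40\right) + 128 = 1 \left(-25\right) + 128 = -25 + 128 = 103$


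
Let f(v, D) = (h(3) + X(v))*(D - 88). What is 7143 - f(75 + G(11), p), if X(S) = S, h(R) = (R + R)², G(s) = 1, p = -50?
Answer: 22599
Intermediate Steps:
h(R) = 4*R² (h(R) = (2*R)² = 4*R²)
f(v, D) = (-88 + D)*(36 + v) (f(v, D) = (4*3² + v)*(D - 88) = (4*9 + v)*(-88 + D) = (36 + v)*(-88 + D) = (-88 + D)*(36 + v))
7143 - f(75 + G(11), p) = 7143 - (-3168 - 88*(75 + 1) + 36*(-50) - 50*(75 + 1)) = 7143 - (-3168 - 88*76 - 1800 - 50*76) = 7143 - (-3168 - 6688 - 1800 - 3800) = 7143 - 1*(-15456) = 7143 + 15456 = 22599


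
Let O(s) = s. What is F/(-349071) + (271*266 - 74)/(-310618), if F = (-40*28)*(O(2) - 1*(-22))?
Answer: -2797981502/18071289313 ≈ -0.15483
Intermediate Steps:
F = -26880 (F = (-40*28)*(2 - 1*(-22)) = -1120*(2 + 22) = -1120*24 = -26880)
F/(-349071) + (271*266 - 74)/(-310618) = -26880/(-349071) + (271*266 - 74)/(-310618) = -26880*(-1/349071) + (72086 - 74)*(-1/310618) = 8960/116357 + 72012*(-1/310618) = 8960/116357 - 36006/155309 = -2797981502/18071289313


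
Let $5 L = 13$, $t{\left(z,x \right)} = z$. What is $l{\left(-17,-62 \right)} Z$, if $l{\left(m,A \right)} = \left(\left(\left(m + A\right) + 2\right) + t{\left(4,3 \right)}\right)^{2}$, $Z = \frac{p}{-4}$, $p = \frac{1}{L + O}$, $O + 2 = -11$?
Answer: $\frac{26645}{208} \approx 128.1$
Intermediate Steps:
$O = -13$ ($O = -2 - 11 = -13$)
$L = \frac{13}{5}$ ($L = \frac{1}{5} \cdot 13 = \frac{13}{5} \approx 2.6$)
$p = - \frac{5}{52}$ ($p = \frac{1}{\frac{13}{5} - 13} = \frac{1}{- \frac{52}{5}} = - \frac{5}{52} \approx -0.096154$)
$Z = \frac{5}{208}$ ($Z = - \frac{5}{52 \left(-4\right)} = \left(- \frac{5}{52}\right) \left(- \frac{1}{4}\right) = \frac{5}{208} \approx 0.024038$)
$l{\left(m,A \right)} = \left(6 + A + m\right)^{2}$ ($l{\left(m,A \right)} = \left(\left(\left(m + A\right) + 2\right) + 4\right)^{2} = \left(\left(\left(A + m\right) + 2\right) + 4\right)^{2} = \left(\left(2 + A + m\right) + 4\right)^{2} = \left(6 + A + m\right)^{2}$)
$l{\left(-17,-62 \right)} Z = \left(6 - 62 - 17\right)^{2} \cdot \frac{5}{208} = \left(-73\right)^{2} \cdot \frac{5}{208} = 5329 \cdot \frac{5}{208} = \frac{26645}{208}$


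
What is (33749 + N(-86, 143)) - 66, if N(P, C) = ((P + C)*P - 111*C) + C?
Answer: 13051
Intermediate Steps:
N(P, C) = -110*C + P*(C + P) (N(P, C) = ((C + P)*P - 111*C) + C = (P*(C + P) - 111*C) + C = (-111*C + P*(C + P)) + C = -110*C + P*(C + P))
(33749 + N(-86, 143)) - 66 = (33749 + ((-86)**2 - 110*143 + 143*(-86))) - 66 = (33749 + (7396 - 15730 - 12298)) - 66 = (33749 - 20632) - 66 = 13117 - 66 = 13051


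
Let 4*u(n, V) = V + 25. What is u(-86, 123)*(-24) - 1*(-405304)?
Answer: 404416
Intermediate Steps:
u(n, V) = 25/4 + V/4 (u(n, V) = (V + 25)/4 = (25 + V)/4 = 25/4 + V/4)
u(-86, 123)*(-24) - 1*(-405304) = (25/4 + (¼)*123)*(-24) - 1*(-405304) = (25/4 + 123/4)*(-24) + 405304 = 37*(-24) + 405304 = -888 + 405304 = 404416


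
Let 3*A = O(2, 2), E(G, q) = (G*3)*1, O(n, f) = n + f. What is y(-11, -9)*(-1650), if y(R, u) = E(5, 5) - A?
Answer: -22550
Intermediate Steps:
O(n, f) = f + n
E(G, q) = 3*G (E(G, q) = (3*G)*1 = 3*G)
A = 4/3 (A = (2 + 2)/3 = (⅓)*4 = 4/3 ≈ 1.3333)
y(R, u) = 41/3 (y(R, u) = 3*5 - 1*4/3 = 15 - 4/3 = 41/3)
y(-11, -9)*(-1650) = (41/3)*(-1650) = -22550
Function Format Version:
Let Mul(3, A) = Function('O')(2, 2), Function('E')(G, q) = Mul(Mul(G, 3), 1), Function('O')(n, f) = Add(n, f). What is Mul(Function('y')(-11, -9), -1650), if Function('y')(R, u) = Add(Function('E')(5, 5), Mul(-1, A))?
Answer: -22550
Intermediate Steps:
Function('O')(n, f) = Add(f, n)
Function('E')(G, q) = Mul(3, G) (Function('E')(G, q) = Mul(Mul(3, G), 1) = Mul(3, G))
A = Rational(4, 3) (A = Mul(Rational(1, 3), Add(2, 2)) = Mul(Rational(1, 3), 4) = Rational(4, 3) ≈ 1.3333)
Function('y')(R, u) = Rational(41, 3) (Function('y')(R, u) = Add(Mul(3, 5), Mul(-1, Rational(4, 3))) = Add(15, Rational(-4, 3)) = Rational(41, 3))
Mul(Function('y')(-11, -9), -1650) = Mul(Rational(41, 3), -1650) = -22550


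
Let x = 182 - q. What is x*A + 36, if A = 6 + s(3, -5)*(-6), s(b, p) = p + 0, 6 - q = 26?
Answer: 7308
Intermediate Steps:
q = -20 (q = 6 - 1*26 = 6 - 26 = -20)
s(b, p) = p
x = 202 (x = 182 - 1*(-20) = 182 + 20 = 202)
A = 36 (A = 6 - 5*(-6) = 6 + 30 = 36)
x*A + 36 = 202*36 + 36 = 7272 + 36 = 7308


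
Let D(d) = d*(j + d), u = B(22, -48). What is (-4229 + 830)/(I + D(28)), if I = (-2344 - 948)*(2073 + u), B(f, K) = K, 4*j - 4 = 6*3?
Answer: 309/605942 ≈ 0.00050995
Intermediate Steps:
j = 11/2 (j = 1 + (6*3)/4 = 1 + (1/4)*18 = 1 + 9/2 = 11/2 ≈ 5.5000)
u = -48
D(d) = d*(11/2 + d)
I = -6666300 (I = (-2344 - 948)*(2073 - 48) = -3292*2025 = -6666300)
(-4229 + 830)/(I + D(28)) = (-4229 + 830)/(-6666300 + (1/2)*28*(11 + 2*28)) = -3399/(-6666300 + (1/2)*28*(11 + 56)) = -3399/(-6666300 + (1/2)*28*67) = -3399/(-6666300 + 938) = -3399/(-6665362) = -3399*(-1/6665362) = 309/605942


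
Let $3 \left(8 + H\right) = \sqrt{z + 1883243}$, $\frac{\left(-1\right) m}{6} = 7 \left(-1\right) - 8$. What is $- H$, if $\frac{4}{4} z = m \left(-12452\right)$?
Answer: $8 - \frac{\sqrt{762563}}{3} \approx -283.08$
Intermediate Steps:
$m = 90$ ($m = - 6 \left(7 \left(-1\right) - 8\right) = - 6 \left(-7 - 8\right) = \left(-6\right) \left(-15\right) = 90$)
$z = -1120680$ ($z = 90 \left(-12452\right) = -1120680$)
$H = -8 + \frac{\sqrt{762563}}{3}$ ($H = -8 + \frac{\sqrt{-1120680 + 1883243}}{3} = -8 + \frac{\sqrt{762563}}{3} \approx 283.08$)
$- H = - (-8 + \frac{\sqrt{762563}}{3}) = 8 - \frac{\sqrt{762563}}{3}$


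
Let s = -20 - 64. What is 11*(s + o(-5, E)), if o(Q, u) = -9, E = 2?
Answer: -1023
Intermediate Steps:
s = -84
11*(s + o(-5, E)) = 11*(-84 - 9) = 11*(-93) = -1023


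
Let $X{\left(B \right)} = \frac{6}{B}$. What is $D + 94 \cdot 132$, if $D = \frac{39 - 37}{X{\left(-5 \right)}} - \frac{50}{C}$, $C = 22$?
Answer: $\frac{409334}{33} \approx 12404.0$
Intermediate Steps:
$D = - \frac{130}{33}$ ($D = \frac{39 - 37}{6 \frac{1}{-5}} - \frac{50}{22} = \frac{2}{6 \left(- \frac{1}{5}\right)} - \frac{25}{11} = \frac{2}{- \frac{6}{5}} - \frac{25}{11} = 2 \left(- \frac{5}{6}\right) - \frac{25}{11} = - \frac{5}{3} - \frac{25}{11} = - \frac{130}{33} \approx -3.9394$)
$D + 94 \cdot 132 = - \frac{130}{33} + 94 \cdot 132 = - \frac{130}{33} + 12408 = \frac{409334}{33}$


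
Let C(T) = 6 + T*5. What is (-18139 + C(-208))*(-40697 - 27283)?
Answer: 1303380540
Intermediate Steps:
C(T) = 6 + 5*T
(-18139 + C(-208))*(-40697 - 27283) = (-18139 + (6 + 5*(-208)))*(-40697 - 27283) = (-18139 + (6 - 1040))*(-67980) = (-18139 - 1034)*(-67980) = -19173*(-67980) = 1303380540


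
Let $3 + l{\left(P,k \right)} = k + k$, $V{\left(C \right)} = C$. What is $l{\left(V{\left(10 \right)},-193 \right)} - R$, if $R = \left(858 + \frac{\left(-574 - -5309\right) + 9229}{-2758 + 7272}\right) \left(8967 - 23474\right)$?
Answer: $\frac{28193302443}{2257} \approx 1.2491 \cdot 10^{7}$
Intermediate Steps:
$R = - \frac{28194180416}{2257}$ ($R = \left(858 + \frac{\left(-574 + 5309\right) + 9229}{4514}\right) \left(-14507\right) = \left(858 + \left(4735 + 9229\right) \frac{1}{4514}\right) \left(-14507\right) = \left(858 + 13964 \cdot \frac{1}{4514}\right) \left(-14507\right) = \left(858 + \frac{6982}{2257}\right) \left(-14507\right) = \frac{1943488}{2257} \left(-14507\right) = - \frac{28194180416}{2257} \approx -1.2492 \cdot 10^{7}$)
$l{\left(P,k \right)} = -3 + 2 k$ ($l{\left(P,k \right)} = -3 + \left(k + k\right) = -3 + 2 k$)
$l{\left(V{\left(10 \right)},-193 \right)} - R = \left(-3 + 2 \left(-193\right)\right) - - \frac{28194180416}{2257} = \left(-3 - 386\right) + \frac{28194180416}{2257} = -389 + \frac{28194180416}{2257} = \frac{28193302443}{2257}$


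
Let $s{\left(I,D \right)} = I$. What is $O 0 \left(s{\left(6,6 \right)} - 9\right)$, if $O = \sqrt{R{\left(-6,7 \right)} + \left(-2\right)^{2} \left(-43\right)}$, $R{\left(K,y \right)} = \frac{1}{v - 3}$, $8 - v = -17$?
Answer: $0$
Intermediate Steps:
$v = 25$ ($v = 8 - -17 = 8 + 17 = 25$)
$R{\left(K,y \right)} = \frac{1}{22}$ ($R{\left(K,y \right)} = \frac{1}{25 - 3} = \frac{1}{22}$)
$O = \frac{i \sqrt{83226}}{22}$ ($O = \sqrt{\frac{1}{22} + \left(-2\right)^{2} \left(-43\right)} = \sqrt{\frac{1}{22} + 4 \left(-43\right)} = \sqrt{\frac{1}{22} - 172} = \sqrt{- \frac{3783}{22}} = \frac{i \sqrt{83226}}{22} \approx 13.113 i$)
$O 0 \left(s{\left(6,6 \right)} - 9\right) = \frac{i \sqrt{83226}}{22} \cdot 0 \left(6 - 9\right) = \frac{i \sqrt{83226}}{22} \cdot 0 \left(-3\right) = \frac{i \sqrt{83226}}{22} \cdot 0 = 0$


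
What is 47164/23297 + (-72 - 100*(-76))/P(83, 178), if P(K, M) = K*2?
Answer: 91604520/1933651 ≈ 47.374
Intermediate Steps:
P(K, M) = 2*K
47164/23297 + (-72 - 100*(-76))/P(83, 178) = 47164/23297 + (-72 - 100*(-76))/((2*83)) = 47164*(1/23297) + (-72 + 7600)/166 = 47164/23297 + 7528*(1/166) = 47164/23297 + 3764/83 = 91604520/1933651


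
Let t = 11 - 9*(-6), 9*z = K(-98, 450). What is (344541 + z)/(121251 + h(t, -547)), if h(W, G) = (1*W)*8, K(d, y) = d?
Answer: 3100771/1095939 ≈ 2.8293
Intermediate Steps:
z = -98/9 (z = (1/9)*(-98) = -98/9 ≈ -10.889)
t = 65 (t = 11 + 54 = 65)
h(W, G) = 8*W (h(W, G) = W*8 = 8*W)
(344541 + z)/(121251 + h(t, -547)) = (344541 - 98/9)/(121251 + 8*65) = 3100771/(9*(121251 + 520)) = (3100771/9)/121771 = (3100771/9)*(1/121771) = 3100771/1095939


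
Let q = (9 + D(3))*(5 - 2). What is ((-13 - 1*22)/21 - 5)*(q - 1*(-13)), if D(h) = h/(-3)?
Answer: -740/3 ≈ -246.67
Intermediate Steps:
D(h) = -h/3 (D(h) = h*(-⅓) = -h/3)
q = 24 (q = (9 - ⅓*3)*(5 - 2) = (9 - 1)*3 = 8*3 = 24)
((-13 - 1*22)/21 - 5)*(q - 1*(-13)) = ((-13 - 1*22)/21 - 5)*(24 - 1*(-13)) = ((-13 - 22)*(1/21) - 5)*(24 + 13) = (-35*1/21 - 5)*37 = (-5/3 - 5)*37 = -20/3*37 = -740/3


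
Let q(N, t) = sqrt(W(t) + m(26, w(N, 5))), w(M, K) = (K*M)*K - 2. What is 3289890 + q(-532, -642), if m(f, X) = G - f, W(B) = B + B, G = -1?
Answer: 3289890 + I*sqrt(1311) ≈ 3.2899e+6 + 36.208*I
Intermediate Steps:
W(B) = 2*B
w(M, K) = -2 + M*K**2 (w(M, K) = M*K**2 - 2 = -2 + M*K**2)
m(f, X) = -1 - f
q(N, t) = sqrt(-27 + 2*t) (q(N, t) = sqrt(2*t + (-1 - 1*26)) = sqrt(2*t + (-1 - 26)) = sqrt(2*t - 27) = sqrt(-27 + 2*t))
3289890 + q(-532, -642) = 3289890 + sqrt(-27 + 2*(-642)) = 3289890 + sqrt(-27 - 1284) = 3289890 + sqrt(-1311) = 3289890 + I*sqrt(1311)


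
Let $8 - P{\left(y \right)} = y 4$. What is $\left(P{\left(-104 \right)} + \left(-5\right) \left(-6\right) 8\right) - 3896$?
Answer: $-3232$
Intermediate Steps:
$P{\left(y \right)} = 8 - 4 y$ ($P{\left(y \right)} = 8 - y 4 = 8 - 4 y$)
$\left(P{\left(-104 \right)} + \left(-5\right) \left(-6\right) 8\right) - 3896 = \left(\left(8 - -416\right) + \left(-5\right) \left(-6\right) 8\right) - 3896 = \left(\left(8 + 416\right) + 30 \cdot 8\right) - 3896 = \left(424 + 240\right) - 3896 = 664 - 3896 = -3232$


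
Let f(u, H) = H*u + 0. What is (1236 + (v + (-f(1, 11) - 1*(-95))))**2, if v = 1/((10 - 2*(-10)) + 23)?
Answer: 4894541521/2809 ≈ 1.7425e+6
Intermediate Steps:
f(u, H) = H*u
v = 1/53 (v = 1/((10 + 20) + 23) = 1/(30 + 23) = 1/53 ≈ 0.018868)
(1236 + (v + (-f(1, 11) - 1*(-95))))**2 = (1236 + (1/53 + (-11 - 1*(-95))))**2 = (1236 + (1/53 + (-1*11 + 95)))**2 = (1236 + (1/53 + (-11 + 95)))**2 = (1236 + (1/53 + 84))**2 = (1236 + 4453/53)**2 = (69961/53)**2 = 4894541521/2809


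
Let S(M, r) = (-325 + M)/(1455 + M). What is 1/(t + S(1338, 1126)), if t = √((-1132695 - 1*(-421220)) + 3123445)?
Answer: -2829309/18815412736361 + 7800849*√2411970/18815412736361 ≈ 0.00064374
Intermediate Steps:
t = √2411970 (t = √((-1132695 + 421220) + 3123445) = √(-711475 + 3123445) = √2411970 ≈ 1553.1)
S(M, r) = (-325 + M)/(1455 + M)
1/(t + S(1338, 1126)) = 1/(√2411970 + (-325 + 1338)/(1455 + 1338)) = 1/(√2411970 + 1013/2793) = 1/(1013/2793 + √2411970)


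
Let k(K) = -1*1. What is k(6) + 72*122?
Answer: 8783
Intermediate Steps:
k(K) = -1
k(6) + 72*122 = -1 + 72*122 = -1 + 8784 = 8783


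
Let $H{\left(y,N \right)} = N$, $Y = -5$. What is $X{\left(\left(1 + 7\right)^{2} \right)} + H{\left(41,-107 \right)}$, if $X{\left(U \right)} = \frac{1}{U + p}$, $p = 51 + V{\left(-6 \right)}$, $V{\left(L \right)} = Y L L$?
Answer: $- \frac{6956}{65} \approx -107.02$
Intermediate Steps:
$V{\left(L \right)} = - 5 L^{2}$ ($V{\left(L \right)} = - 5 L L = - 5 L^{2}$)
$p = -129$ ($p = 51 - 5 \left(-6\right)^{2} = 51 - 180 = -129$)
$X{\left(U \right)} = \frac{1}{-129 + U}$ ($X{\left(U \right)} = \frac{1}{U - 129} = \frac{1}{-129 + U}$)
$X{\left(\left(1 + 7\right)^{2} \right)} + H{\left(41,-107 \right)} = \frac{1}{-129 + \left(1 + 7\right)^{2}} - 107 = \frac{1}{-129 + 8^{2}} - 107 = \frac{1}{-129 + 64} - 107 = \frac{1}{-65} - 107 = - \frac{1}{65} - 107 = - \frac{6956}{65}$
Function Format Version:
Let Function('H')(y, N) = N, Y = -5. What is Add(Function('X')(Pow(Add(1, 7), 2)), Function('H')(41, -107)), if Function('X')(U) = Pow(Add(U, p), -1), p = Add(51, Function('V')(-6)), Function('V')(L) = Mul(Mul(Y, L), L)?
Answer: Rational(-6956, 65) ≈ -107.02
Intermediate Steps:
Function('V')(L) = Mul(-5, Pow(L, 2)) (Function('V')(L) = Mul(Mul(-5, L), L) = Mul(-5, Pow(L, 2)))
p = -129 (p = Add(51, Mul(-5, Pow(-6, 2))) = Add(51, Mul(-5, 36)) = Add(51, -180) = -129)
Function('X')(U) = Pow(Add(-129, U), -1) (Function('X')(U) = Pow(Add(U, -129), -1) = Pow(Add(-129, U), -1))
Add(Function('X')(Pow(Add(1, 7), 2)), Function('H')(41, -107)) = Add(Pow(Add(-129, Pow(Add(1, 7), 2)), -1), -107) = Add(Pow(Add(-129, Pow(8, 2)), -1), -107) = Add(Pow(Add(-129, 64), -1), -107) = Add(Pow(-65, -1), -107) = Add(Rational(-1, 65), -107) = Rational(-6956, 65)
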